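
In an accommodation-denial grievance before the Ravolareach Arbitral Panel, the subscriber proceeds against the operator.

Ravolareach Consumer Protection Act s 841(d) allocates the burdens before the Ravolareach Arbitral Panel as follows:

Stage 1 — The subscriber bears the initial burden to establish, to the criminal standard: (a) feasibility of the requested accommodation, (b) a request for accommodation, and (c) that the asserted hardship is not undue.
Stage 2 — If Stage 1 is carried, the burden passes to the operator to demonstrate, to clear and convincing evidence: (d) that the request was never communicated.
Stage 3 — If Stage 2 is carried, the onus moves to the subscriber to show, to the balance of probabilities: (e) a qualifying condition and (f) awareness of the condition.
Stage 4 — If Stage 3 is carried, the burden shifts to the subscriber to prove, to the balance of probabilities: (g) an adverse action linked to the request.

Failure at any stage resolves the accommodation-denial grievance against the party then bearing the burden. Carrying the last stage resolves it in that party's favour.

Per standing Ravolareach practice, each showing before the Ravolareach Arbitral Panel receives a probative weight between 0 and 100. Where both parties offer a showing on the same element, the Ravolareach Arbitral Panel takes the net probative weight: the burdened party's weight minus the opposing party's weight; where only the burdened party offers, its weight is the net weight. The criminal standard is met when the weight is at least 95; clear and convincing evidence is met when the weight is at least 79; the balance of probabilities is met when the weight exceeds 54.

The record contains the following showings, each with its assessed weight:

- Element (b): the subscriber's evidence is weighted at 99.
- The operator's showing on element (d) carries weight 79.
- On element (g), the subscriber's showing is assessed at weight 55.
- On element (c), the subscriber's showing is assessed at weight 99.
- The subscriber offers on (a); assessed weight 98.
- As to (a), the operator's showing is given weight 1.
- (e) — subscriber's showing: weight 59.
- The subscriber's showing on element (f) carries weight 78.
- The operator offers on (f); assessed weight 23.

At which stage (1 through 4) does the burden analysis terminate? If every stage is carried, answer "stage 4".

Stage 1 (subscriber, the criminal standard, weight is at least 95): (a) net 98−1=97 ≥ 95 — meets; (b) 99 ≥ 95 — meets; (c) 99 ≥ 95 — meets.
  The subscriber carries Stage 1; the operator now bears the burden.
Stage 2 (operator, clear and convincing evidence, weight is at least 79): (d) 79 ≥ 79 — meets.
  Stage 2 carried; the burden shifts to the subscriber.
Stage 3 (subscriber, the balance of probabilities, weight exceeds 54): (e) 59 > 54 — meets; (f) net 78−23=55 > 54 — meets.
  Stage 3 carried; the burden remains with the subscriber.
Stage 4 (subscriber, the balance of probabilities, weight exceeds 54): (g) 55 > 54 — meets.
  All elements met at the final stage.
All stages carried — the subscriber prevails.

stage 4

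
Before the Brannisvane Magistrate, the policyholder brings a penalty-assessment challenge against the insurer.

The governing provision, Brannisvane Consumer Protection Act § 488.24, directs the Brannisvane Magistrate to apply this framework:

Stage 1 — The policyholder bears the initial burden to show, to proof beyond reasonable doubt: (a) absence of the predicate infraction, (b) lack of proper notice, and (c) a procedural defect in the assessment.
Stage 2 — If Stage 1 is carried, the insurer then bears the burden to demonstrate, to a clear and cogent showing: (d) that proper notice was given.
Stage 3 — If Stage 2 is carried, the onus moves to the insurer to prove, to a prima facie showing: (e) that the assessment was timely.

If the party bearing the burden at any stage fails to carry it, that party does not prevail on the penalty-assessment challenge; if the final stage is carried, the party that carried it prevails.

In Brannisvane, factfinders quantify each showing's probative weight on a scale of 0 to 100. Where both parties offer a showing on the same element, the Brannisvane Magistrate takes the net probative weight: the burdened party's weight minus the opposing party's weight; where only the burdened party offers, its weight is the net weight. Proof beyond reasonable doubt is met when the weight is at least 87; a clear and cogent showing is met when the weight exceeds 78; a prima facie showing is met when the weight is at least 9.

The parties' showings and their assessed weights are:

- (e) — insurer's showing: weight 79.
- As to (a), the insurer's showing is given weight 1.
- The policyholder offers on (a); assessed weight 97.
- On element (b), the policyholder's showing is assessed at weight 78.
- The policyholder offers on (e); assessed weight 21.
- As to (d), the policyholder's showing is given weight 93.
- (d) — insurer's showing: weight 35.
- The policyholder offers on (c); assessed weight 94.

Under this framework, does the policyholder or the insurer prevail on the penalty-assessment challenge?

insurer

Stage 1 (policyholder, proof beyond reasonable doubt, weight is at least 87): (a) net 97−1=96 ≥ 87 — meets; (b) 78 < 87 — fails; (c) 94 ≥ 87 — meets.
  Stage 1 not carried; the policyholder fails its burden.
The analysis ends at Stage 1; the insurer prevails.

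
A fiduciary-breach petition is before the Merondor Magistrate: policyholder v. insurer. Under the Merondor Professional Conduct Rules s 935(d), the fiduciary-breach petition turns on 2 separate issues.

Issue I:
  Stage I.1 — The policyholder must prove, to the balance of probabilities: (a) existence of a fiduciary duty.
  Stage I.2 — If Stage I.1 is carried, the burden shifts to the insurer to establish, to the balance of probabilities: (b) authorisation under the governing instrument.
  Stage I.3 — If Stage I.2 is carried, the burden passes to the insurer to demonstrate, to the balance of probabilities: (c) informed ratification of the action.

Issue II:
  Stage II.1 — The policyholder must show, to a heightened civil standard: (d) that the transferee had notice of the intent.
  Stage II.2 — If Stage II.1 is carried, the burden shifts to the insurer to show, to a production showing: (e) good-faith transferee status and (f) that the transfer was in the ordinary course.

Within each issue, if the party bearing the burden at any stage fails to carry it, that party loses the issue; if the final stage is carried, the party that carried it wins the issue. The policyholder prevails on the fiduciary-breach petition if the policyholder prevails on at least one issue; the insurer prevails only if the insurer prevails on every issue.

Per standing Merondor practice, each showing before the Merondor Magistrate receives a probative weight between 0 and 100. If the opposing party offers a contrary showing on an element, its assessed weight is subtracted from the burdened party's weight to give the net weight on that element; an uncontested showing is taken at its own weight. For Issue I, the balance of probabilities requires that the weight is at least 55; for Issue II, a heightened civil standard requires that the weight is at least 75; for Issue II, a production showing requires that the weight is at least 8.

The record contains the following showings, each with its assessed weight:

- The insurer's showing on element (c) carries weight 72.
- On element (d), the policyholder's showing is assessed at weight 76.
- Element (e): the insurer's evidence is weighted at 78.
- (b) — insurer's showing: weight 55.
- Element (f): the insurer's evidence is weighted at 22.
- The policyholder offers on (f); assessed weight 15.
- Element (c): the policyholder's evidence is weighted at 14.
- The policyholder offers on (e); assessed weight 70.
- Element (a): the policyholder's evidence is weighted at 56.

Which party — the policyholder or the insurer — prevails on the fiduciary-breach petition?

policyholder

— Issue I —
Stage I.1 — burden on policyholder; standard: the balance of probabilities (weight is at least 55).
    (a): 56 ≥ 55 [met]
  The policyholder carries Stage I.1; the insurer now bears the burden.
Stage I.2 — burden on insurer; standard: the balance of probabilities (weight is at least 55).
    (b): 55 ≥ 55 [met]
  All elements met. The insurer retains the burden for Stage I.3.
Stage I.3 — burden on insurer; standard: the balance of probabilities (weight is at least 55).
    (c): 72 − 14 = 58 ≥ 55 [met]
  All elements met at the final stage.
With every stage satisfied, the insurer prevails on this issue.
— Issue II —
At Stage II.1 the policyholder must meet a heightened civil standard (weight is at least 75): on (d) the weight is 76, ≥ 75, so (d) meets the standard.
  Stage II.1 carried; the burden shifts to the insurer.
At Stage II.2 the insurer must meet a production showing (weight is at least 8): on (e) the weight is 78 less the opposing 70 gives net 8, which does reach 8, so (e) meets the standard; on (f) the weight is 22 less the opposing 15 gives net 7, < 8, so (f) does not meet the standard.
  Stage II.2 not carried; the insurer fails its burden.
The policyholder prevails on this issue.
Per-issue: Issue I → insurer; Issue II → policyholder. The policyholder must prevail on at least one issue; overall, the policyholder prevails.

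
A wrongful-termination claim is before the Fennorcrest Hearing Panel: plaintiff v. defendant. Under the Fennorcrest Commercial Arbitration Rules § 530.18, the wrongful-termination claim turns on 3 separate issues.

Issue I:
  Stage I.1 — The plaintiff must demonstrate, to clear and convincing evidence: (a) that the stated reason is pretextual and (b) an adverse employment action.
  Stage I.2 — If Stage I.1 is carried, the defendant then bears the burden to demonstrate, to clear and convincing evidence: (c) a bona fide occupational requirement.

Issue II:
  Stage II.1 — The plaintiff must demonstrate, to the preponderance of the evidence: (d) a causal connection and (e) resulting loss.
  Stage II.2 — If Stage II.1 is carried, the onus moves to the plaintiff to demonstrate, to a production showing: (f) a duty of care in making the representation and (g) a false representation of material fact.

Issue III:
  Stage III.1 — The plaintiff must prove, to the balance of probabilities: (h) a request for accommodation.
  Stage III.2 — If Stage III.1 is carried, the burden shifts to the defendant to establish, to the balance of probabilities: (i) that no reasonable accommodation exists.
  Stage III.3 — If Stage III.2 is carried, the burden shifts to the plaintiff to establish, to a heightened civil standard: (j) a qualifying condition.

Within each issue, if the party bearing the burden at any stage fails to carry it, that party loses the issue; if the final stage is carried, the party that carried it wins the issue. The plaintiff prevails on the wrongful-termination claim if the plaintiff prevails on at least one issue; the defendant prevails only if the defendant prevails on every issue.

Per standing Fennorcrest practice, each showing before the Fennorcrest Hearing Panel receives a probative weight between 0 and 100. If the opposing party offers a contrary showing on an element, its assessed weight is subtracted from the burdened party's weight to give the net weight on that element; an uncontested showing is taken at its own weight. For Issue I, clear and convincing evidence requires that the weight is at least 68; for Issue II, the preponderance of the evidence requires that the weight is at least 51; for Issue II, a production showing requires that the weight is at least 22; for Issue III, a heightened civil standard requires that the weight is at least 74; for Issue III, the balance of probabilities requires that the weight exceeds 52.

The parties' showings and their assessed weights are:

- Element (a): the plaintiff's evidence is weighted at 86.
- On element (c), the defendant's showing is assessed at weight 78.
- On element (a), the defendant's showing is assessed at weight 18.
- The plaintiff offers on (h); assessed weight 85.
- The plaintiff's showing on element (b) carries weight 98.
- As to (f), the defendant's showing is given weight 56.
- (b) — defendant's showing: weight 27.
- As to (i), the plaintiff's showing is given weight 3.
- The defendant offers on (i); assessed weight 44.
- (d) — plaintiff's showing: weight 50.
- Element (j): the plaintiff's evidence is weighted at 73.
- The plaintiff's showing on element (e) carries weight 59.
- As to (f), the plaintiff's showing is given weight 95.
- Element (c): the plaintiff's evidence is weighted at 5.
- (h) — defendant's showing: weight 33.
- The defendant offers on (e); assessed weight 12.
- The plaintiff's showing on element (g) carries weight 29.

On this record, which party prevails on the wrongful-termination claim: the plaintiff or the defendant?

defendant

— Issue I —
Stage I.1 — burden on plaintiff; standard: clear and convincing evidence (weight is at least 68).
    (a): 86 − 18 = 68 ≥ 68 [met]
    (b): 98 − 27 = 71 ≥ 68 [met]
  All elements met. The burden passes to the defendant.
Stage I.2 — burden on defendant; standard: clear and convincing evidence (weight is at least 68).
    (c): 78 − 5 = 73 ≥ 68 [met]
  The defendant carries the last stage.
All stages carried — the defendant prevails on this issue.
— Issue II —
At Stage II.1 the plaintiff must meet the preponderance of the evidence (weight is at least 51): on (d) the weight is 50, < 51, so (d) does not meet the standard; on (e) the weight is 59 less the opposing 12 gives net 47, < 51, so (e) does not meet the standard.
  The plaintiff does not carry Stage II.1.
The analysis ends at Stage II.1; the defendant prevails on this issue.
— Issue III —
At Stage III.1 the plaintiff must meet the balance of probabilities (weight exceeds 52): on (h) the weight is 85 less the opposing 33 gives net 52, ≤ 52, so (h) does not meet the standard.
  Not every element is met, so the plaintiff fails to carry Stage III.1.
So the defendant prevails on this issue.
Per-issue: Issue I → defendant; Issue II → defendant; Issue III → defendant. The plaintiff must prevail on at least one issue; overall, the defendant prevails.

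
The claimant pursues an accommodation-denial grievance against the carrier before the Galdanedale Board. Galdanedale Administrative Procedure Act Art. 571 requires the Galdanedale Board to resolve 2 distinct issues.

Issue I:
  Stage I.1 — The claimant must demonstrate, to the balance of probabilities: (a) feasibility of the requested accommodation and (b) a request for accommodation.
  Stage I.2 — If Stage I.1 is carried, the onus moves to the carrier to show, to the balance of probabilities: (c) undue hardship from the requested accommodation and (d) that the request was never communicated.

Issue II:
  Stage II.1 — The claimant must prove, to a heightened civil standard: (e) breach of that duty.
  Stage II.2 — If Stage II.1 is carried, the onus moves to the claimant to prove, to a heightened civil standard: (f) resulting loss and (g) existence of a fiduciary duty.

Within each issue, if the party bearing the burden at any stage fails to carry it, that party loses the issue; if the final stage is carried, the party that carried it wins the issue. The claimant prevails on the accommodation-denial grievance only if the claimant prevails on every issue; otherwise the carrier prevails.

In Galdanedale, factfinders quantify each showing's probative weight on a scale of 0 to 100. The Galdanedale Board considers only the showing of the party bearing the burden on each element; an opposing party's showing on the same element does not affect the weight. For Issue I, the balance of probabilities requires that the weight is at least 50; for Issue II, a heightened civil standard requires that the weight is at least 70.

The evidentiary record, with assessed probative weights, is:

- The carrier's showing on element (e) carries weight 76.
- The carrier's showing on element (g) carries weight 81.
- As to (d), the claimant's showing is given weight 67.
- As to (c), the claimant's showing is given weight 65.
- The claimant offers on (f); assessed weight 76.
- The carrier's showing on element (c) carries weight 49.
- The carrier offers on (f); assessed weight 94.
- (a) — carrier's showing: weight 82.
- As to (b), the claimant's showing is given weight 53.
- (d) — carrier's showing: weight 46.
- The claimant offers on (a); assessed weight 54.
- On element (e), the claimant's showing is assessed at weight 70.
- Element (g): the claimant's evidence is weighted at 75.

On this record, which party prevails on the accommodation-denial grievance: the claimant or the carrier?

claimant

— Issue I —
Stage I.1 — burden on claimant; standard: the balance of probabilities (weight is at least 50).
    (a): 54 (carrier's 82 disregarded) ≥ 50 [met]
    (b): 53 ≥ 50 [met]
  Stage I.1 carried; the burden shifts to the carrier.
Stage I.2 — burden on carrier; standard: the balance of probabilities (weight is at least 50).
    (c): 49 (claimant's 65 disregarded) < 50 [not met]
    (d): 46 (claimant's 67 disregarded) < 50 [not met]
  Stage I.2 not carried; the carrier fails its burden.
The claimant prevails on this issue.
— Issue II —
Stage II.1 — burden on claimant; standard: a heightened civil standard (weight is at least 70).
    (e): 70 (carrier's 76 disregarded) ≥ 70 [met]
  Stage II.1 is satisfied; the claimant continues to bear the burden.
Stage II.2 — burden on claimant; standard: a heightened civil standard (weight is at least 70).
    (f): 76 (carrier's 94 disregarded) ≥ 70 [met]
    (g): 75 (carrier's 81 disregarded) ≥ 70 [met]
  Stage II.2 carried; the final stage is satisfied.
With every stage satisfied, the claimant prevails on this issue.
Per-issue: Issue I → claimant; Issue II → claimant. The claimant must prevail on every issue; overall, the claimant prevails.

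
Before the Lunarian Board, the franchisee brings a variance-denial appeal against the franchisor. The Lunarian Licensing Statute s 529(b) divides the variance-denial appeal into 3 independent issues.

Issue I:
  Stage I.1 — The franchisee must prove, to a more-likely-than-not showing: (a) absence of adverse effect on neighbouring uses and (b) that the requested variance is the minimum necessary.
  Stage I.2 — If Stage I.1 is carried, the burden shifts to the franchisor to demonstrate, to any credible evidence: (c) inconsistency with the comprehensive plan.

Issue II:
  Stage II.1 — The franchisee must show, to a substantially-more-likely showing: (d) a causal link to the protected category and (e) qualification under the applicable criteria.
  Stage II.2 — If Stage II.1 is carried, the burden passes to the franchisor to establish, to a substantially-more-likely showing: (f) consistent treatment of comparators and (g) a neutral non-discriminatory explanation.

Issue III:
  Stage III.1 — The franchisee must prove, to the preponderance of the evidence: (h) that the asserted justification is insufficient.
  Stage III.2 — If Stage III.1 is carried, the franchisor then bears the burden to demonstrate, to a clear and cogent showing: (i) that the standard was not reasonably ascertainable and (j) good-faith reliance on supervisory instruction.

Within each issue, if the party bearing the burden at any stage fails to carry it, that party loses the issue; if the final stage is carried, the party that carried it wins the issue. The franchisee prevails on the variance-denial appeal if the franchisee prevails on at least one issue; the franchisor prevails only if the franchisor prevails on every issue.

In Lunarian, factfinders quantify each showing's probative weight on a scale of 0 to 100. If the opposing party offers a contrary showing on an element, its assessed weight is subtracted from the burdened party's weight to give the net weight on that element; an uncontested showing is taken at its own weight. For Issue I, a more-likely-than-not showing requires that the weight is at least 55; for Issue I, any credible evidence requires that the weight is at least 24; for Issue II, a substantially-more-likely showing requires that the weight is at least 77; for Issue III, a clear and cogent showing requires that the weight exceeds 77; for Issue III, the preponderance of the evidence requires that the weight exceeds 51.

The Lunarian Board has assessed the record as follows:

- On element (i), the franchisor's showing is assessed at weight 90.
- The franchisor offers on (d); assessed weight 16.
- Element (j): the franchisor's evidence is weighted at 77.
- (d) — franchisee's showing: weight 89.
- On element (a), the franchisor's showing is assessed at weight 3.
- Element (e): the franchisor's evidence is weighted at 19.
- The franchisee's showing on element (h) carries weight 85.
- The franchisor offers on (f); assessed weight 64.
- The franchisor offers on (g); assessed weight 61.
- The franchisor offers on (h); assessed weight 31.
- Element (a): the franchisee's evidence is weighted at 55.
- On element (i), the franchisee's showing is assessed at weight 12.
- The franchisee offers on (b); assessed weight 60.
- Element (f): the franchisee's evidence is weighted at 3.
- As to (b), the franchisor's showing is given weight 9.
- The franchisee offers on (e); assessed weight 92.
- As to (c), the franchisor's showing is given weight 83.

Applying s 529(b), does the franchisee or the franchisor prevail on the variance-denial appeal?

— Issue I —
At Stage I.1 the franchisee must meet a more-likely-than-not showing (weight is at least 55): on (a) the weight is 55 less the opposing 3 gives net 52, < 55, so (a) does not meet the standard; on (b) the weight is 60 less the opposing 9 gives net 51, < 55, so (b) does not meet the standard.
  Not every element is met, so the franchisee fails to carry Stage I.1.
So the franchisor prevails on this issue.
— Issue II —
Stage II.1 — burden on franchisee; standard: a substantially-more-likely showing (weight is at least 77).
    (d): 89 − 16 = 73 < 77 [not met]
    (e): 92 − 19 = 73 < 77 [not met]
  Stage II.1 not carried; the franchisee fails its burden.
The analysis ends at Stage II.1; the franchisor prevails on this issue.
— Issue III —
Stage III.1 — burden on franchisee; standard: the preponderance of the evidence (weight exceeds 51).
    (h): 85 − 31 = 54 > 51 [met]
  Stage III.1 is satisfied; the onus moves to the franchisor.
Stage III.2 — burden on franchisor; standard: a clear and cogent showing (weight exceeds 77).
    (i): 90 − 12 = 78 > 77 [met]
    (j): 77 ≤ 77 [not met]
  Not every element is met, so the franchisor fails to carry Stage III.2.
The franchisee prevails on this issue.
Per-issue: Issue I → franchisor; Issue II → franchisor; Issue III → franchisee. The franchisee must prevail on at least one issue; overall, the franchisee prevails.

franchisee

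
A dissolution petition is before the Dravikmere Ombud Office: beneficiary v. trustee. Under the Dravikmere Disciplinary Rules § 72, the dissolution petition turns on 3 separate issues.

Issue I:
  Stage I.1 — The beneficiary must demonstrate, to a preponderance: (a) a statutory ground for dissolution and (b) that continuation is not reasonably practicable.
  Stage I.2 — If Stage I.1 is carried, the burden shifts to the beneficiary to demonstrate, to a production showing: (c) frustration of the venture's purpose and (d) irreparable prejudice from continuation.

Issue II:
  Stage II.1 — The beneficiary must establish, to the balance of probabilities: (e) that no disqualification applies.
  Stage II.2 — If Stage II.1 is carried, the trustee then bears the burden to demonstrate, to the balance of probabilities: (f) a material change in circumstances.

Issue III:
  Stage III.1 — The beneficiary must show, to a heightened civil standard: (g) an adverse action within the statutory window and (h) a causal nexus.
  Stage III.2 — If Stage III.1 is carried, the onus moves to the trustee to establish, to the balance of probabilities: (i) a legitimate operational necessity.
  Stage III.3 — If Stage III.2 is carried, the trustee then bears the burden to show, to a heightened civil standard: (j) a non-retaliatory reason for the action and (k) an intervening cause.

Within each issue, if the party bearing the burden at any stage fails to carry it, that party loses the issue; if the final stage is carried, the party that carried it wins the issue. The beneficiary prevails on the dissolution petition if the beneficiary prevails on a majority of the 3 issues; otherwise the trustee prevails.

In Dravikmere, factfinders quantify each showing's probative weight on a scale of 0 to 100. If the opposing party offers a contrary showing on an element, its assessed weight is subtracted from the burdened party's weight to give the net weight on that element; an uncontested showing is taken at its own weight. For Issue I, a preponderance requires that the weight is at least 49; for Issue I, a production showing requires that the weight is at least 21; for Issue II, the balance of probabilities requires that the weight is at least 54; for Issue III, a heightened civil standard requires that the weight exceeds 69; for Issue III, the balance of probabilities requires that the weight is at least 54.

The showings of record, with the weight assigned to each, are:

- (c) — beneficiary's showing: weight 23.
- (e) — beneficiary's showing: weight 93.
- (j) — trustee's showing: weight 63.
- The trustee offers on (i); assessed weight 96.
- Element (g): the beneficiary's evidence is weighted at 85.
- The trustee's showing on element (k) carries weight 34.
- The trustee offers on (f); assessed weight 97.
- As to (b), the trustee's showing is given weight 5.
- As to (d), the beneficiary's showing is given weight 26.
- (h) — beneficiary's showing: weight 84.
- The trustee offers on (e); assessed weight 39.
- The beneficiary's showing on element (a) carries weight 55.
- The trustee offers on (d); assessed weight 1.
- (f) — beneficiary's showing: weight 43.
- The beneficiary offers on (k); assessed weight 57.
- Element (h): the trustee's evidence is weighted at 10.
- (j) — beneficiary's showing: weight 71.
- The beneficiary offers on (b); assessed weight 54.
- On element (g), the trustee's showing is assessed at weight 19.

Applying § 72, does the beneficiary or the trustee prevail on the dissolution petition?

trustee

— Issue I —
Stage I.1 — burden on beneficiary; standard: a preponderance (weight is at least 49).
    (a): 55 ≥ 49 [met]
    (b): 54 − 5 = 49 ≥ 49 [met]
  All elements met. The beneficiary retains the burden for Stage I.2.
Stage I.2 — burden on beneficiary; standard: a production showing (weight is at least 21).
    (c): 23 ≥ 21 [met]
    (d): 26 − 1 = 25 ≥ 21 [met]
  The beneficiary carries the last stage.
Every stage carried; the beneficiary prevails on this issue.
— Issue II —
Stage II.1 (beneficiary, the balance of probabilities, weight is at least 54): (e) net 93−39=54 ≥ 54 — meets.
  All elements met. The burden passes to the trustee.
Stage II.2 (trustee, the balance of probabilities, weight is at least 54): (f) net 97−43=54 ≥ 54 — meets.
  Stage II.2 carried; the final stage is satisfied.
With every stage satisfied, the trustee prevails on this issue.
— Issue III —
At Stage III.1 the beneficiary must meet a heightened civil standard (weight exceeds 69): on (g) the weight is 85 less the opposing 19 gives net 66, which does not exceed 69, so (g) does not meet the standard; on (h) the weight is 84 less the opposing 10 gives net 74, > 69, so (h) meets the standard.
  Stage III.1 not carried; the beneficiary fails its burden.
The trustee prevails on this issue.
Per-issue: Issue I → beneficiary; Issue II → trustee; Issue III → trustee. The beneficiary must prevail on a majority of issues; overall, the trustee prevails.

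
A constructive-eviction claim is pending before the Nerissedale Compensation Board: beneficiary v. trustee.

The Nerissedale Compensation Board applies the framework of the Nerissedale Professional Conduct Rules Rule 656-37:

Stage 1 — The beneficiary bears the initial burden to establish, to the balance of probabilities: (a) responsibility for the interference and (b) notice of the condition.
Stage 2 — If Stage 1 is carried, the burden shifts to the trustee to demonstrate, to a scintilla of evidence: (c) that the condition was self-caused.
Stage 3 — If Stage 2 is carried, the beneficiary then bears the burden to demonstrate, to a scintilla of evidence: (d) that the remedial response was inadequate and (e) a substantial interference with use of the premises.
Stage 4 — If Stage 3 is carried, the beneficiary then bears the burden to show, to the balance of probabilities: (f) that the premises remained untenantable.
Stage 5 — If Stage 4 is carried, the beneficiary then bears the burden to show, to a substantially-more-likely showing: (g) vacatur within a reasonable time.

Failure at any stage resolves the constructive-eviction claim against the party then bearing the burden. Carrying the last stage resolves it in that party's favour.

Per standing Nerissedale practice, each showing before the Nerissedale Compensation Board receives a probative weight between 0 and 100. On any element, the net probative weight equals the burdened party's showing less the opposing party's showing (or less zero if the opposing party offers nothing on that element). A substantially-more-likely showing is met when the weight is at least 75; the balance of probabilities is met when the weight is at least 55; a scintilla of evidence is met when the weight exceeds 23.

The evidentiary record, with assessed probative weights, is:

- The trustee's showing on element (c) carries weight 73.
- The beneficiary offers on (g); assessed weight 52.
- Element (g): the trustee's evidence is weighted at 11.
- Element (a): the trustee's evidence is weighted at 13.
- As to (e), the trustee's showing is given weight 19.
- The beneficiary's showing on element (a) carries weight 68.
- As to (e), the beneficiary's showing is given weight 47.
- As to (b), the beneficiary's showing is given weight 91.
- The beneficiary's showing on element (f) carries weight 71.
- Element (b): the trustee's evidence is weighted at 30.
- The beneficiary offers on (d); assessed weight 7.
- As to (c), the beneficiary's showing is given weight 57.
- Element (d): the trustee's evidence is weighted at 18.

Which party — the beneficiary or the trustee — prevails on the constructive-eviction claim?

beneficiary

At Stage 1 the beneficiary must meet the balance of probabilities (weight is at least 55): on (a) the weight is 68 less the opposing 13 gives net 55, ≥ 55, so (a) meets the standard; on (b) the weight is 91 less the opposing 30 gives net 61, ≥ 55, so (b) meets the standard.
  Stage 1 is satisfied; the onus moves to the trustee.
At Stage 2 the trustee must meet a scintilla of evidence (weight exceeds 23): on (c) the weight is 73 less the opposing 57 gives net 16, which does not exceed 23, so (c) does not meet the standard.
  The trustee does not carry Stage 2.
The analysis ends at Stage 2; the beneficiary prevails.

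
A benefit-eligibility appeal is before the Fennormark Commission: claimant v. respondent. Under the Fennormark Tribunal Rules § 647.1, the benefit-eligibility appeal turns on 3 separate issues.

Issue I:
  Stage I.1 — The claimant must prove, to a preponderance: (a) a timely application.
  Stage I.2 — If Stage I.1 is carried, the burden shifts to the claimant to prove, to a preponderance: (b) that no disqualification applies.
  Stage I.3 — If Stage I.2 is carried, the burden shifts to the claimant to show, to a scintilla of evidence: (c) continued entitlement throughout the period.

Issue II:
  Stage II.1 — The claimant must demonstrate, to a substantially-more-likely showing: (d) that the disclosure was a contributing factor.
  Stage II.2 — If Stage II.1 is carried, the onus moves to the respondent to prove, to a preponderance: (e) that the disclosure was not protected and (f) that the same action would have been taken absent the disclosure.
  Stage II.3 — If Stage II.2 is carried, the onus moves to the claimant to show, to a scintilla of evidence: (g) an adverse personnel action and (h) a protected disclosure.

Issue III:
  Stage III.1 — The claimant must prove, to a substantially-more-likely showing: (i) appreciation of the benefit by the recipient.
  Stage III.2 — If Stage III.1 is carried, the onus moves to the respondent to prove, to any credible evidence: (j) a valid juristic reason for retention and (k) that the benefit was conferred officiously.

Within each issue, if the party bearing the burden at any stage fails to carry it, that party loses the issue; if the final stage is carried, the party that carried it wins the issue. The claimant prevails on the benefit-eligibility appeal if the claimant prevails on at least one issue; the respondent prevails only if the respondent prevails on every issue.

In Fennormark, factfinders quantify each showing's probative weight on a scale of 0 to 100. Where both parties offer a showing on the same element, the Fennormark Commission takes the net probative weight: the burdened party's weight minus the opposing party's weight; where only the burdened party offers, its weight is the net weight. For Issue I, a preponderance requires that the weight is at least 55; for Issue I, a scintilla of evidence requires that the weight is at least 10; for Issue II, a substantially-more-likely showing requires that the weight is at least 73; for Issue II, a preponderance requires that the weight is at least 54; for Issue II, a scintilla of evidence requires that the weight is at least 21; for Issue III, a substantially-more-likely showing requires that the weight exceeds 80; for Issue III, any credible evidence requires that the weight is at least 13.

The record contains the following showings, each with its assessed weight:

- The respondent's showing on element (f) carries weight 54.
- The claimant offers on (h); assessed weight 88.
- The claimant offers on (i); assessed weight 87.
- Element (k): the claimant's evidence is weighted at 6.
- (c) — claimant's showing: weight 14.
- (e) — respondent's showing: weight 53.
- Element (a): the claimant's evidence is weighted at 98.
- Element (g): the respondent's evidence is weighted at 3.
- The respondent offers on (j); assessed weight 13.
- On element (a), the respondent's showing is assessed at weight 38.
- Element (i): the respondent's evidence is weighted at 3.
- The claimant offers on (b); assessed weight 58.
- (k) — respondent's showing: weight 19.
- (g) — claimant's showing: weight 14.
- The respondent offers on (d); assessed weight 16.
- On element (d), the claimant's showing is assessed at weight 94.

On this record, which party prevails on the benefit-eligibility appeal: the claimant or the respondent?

claimant

— Issue I —
Stage I.1 (claimant, a preponderance, weight is at least 55): (a) net 98−38=60 ≥ 55 — meets.
  Stage I.1 is satisfied; the claimant continues to bear the burden.
Stage I.2 (claimant, a preponderance, weight is at least 55): (b) 58 ≥ 55 — meets.
  All elements met. The claimant retains the burden for Stage I.3.
Stage I.3 (claimant, a scintilla of evidence, weight is at least 10): (c) 14 ≥ 10 — meets.
  The claimant carries the last stage.
With every stage satisfied, the claimant prevails on this issue.
— Issue II —
At Stage II.1 the claimant must meet a substantially-more-likely showing (weight is at least 73): on (d) the weight is 94 less the opposing 16 gives net 78, ≥ 73, so (d) meets the standard.
  The claimant carries Stage II.1; the respondent now bears the burden.
At Stage II.2 the respondent must meet a preponderance (weight is at least 54): on (e) the weight is 53, which does not reach 54, so (e) does not meet the standard; on (f) the weight is 54, which does reach 54, so (f) meets the standard.
  Stage II.2 not carried; the respondent fails its burden.
So the claimant prevails on this issue.
— Issue III —
Stage III.1 (claimant, a substantially-more-likely showing, weight exceeds 80): (i) net 87−3=84 > 80 — meets.
  The claimant carries Stage III.1; the respondent now bears the burden.
Stage III.2 (respondent, any credible evidence, weight is at least 13): (j) 13 ≥ 13 — meets; (k) net 19−6=13 ≥ 13 — meets.
  The respondent carries the last stage.
Every stage carried; the respondent prevails on this issue.
Per-issue: Issue I → claimant; Issue II → claimant; Issue III → respondent. The claimant must prevail on at least one issue; overall, the claimant prevails.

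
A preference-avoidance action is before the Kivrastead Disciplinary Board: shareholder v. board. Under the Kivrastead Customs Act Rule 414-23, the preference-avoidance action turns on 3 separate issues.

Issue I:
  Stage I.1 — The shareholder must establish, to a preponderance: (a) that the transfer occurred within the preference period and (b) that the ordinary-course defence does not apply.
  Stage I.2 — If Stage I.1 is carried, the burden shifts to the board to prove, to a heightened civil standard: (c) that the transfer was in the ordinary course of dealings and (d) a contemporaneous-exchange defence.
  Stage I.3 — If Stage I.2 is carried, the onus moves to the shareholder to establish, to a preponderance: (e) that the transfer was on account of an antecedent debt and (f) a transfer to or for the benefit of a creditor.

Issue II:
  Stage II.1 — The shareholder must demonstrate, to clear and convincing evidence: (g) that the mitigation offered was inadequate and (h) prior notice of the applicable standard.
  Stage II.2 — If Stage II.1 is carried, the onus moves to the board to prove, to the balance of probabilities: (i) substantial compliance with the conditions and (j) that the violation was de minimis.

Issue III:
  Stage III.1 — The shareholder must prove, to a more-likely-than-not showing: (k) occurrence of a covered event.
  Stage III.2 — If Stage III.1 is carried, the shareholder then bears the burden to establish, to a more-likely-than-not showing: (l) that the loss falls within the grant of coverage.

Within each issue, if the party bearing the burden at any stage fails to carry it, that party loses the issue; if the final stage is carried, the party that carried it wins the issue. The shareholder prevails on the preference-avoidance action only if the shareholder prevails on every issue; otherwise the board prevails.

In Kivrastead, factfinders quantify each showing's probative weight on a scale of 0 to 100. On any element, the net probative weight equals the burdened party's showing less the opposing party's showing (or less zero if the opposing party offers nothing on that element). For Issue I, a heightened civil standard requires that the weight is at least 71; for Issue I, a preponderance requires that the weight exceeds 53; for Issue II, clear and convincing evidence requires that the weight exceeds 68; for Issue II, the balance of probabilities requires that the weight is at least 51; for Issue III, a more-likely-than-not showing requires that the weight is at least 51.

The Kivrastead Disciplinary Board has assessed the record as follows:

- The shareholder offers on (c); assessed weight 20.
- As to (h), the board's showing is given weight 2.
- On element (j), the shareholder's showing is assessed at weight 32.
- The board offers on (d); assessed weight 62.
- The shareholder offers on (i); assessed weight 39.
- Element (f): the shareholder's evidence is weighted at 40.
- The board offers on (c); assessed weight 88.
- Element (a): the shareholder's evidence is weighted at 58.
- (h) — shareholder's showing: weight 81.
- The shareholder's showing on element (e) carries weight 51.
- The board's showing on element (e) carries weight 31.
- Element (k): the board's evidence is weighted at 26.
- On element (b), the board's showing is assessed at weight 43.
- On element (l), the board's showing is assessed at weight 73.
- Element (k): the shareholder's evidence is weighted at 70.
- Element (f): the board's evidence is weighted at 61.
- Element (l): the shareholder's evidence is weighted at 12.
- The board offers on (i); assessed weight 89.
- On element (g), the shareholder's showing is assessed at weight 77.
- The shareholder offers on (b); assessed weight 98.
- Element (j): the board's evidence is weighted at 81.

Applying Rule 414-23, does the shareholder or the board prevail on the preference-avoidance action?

board

— Issue I —
Stage I.1 (shareholder, a preponderance, weight exceeds 53): (a) 58 > 53 — meets; (b) net 98−43=55 > 53 — meets.
  Stage I.1 carried; the burden shifts to the board.
Stage I.2 (board, a heightened civil standard, weight is at least 71): (c) net 88−20=68 < 71 — fails; (d) 62 < 71 — fails.
  Not every element is met, so the board fails to carry Stage I.2.
So the shareholder prevails on this issue.
— Issue II —
At Stage II.1 the shareholder must meet clear and convincing evidence (weight exceeds 68): on (g) the weight is 77, which does exceed 68, so (g) meets the standard; on (h) the weight is 81 less the opposing 2 gives net 79, > 68, so (h) meets the standard.
  All elements met. The burden passes to the board.
At Stage II.2 the board must meet the balance of probabilities (weight is at least 51): on (i) the weight is 89 less the opposing 39 gives net 50, which does not reach 51, so (i) does not meet the standard; on (j) the weight is 81 less the opposing 32 gives net 49, < 51, so (j) does not meet the standard.
  Stage II.2 not carried; the board fails its burden.
So the shareholder prevails on this issue.
— Issue III —
Stage III.1 (shareholder, a more-likely-than-not showing, weight is at least 51): (k) net 70−26=44 < 51 — fails.
  Not every element is met, so the shareholder fails to carry Stage III.1.
The board prevails on this issue.
Per-issue: Issue I → shareholder; Issue II → shareholder; Issue III → board. The shareholder must prevail on every issue; overall, the board prevails.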